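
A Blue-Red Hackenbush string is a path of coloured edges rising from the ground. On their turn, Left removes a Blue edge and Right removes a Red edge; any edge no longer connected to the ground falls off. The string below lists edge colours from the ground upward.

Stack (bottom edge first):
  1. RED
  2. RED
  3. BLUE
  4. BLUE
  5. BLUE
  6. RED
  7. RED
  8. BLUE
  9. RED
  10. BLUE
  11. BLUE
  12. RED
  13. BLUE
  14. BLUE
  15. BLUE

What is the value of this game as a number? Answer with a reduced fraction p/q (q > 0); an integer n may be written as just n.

-9873/8192

Build val(s[:k]) for k = 1..15, string s = RED RED BLUE BLUE BLUE RED RED BLUE RED BLUE BLUE RED BLUE BLUE BLUE.
val(R) = { ∅ | 0 } → -1
val(RR) = { ∅ | -1, 0 } → -2
val(RRB) = { -2 | -1, 0 } → -3/2
val(RRBB) = { -2, -3/2 | -1, 0 } → -5/4
val(RRBBB) = { -2, -3/2, -5/4 | -1, 0 } → -9/8
val(RRBBBR) = { -2, -3/2, -5/4 | -9/8, -1, 0 } → -19/16
val(RRBBBRR) = { -2, -3/2, -5/4 | -19/16, -9/8, -1, 0 } → -39/32
val(RRBBBRRB) = { -2, -3/2, -5/4, -39/32 | -19/16, -9/8, -1, 0 } → -77/64
val(RRBBBRRBR) = { -2, -3/2, -5/4, -39/32 | -77/64, -19/16, -9/8, -1, 0 } → -155/128
val(RRBBBRRBRB) = { -2, -3/2, -5/4, -39/32, -155/128 | -77/64, -19/16, -9/8, -1, 0 } → -309/256
val(RRBBBRRBRBB) = { -2, -3/2, -5/4, -39/32, -155/128, -309/256 | -77/64, -19/16, -9/8, -1, 0 } → -617/512
val(RRBBBRRBRBBR) = { -2, -3/2, -5/4, -39/32, -155/128, -309/256 | -617/512, -77/64, -19/16, -9/8, -1, 0 } → -1235/1024
val(RRBBBRRBRBBRB) = { -2, -3/2, -5/4, -39/32, -155/128, -309/256, -1235/1024 | -617/512, -77/64, -19/16, -9/8, -1, 0 } → -2469/2048
val(RRBBBRRBRBBRBB) = { -2, -3/2, -5/4, -39/32, -155/128, -309/256, -1235/1024, -2469/2048 | -617/512, -77/64, -19/16, -9/8, -1, 0 } → -4937/4096
val(RRBBBRRBRBBRBBB) = { -2, -3/2, -5/4, -39/32, -155/128, -309/256, -1235/1024, -2469/2048, -4937/4096 | -617/512, -77/64, -19/16, -9/8, -1, 0 } → -9873/8192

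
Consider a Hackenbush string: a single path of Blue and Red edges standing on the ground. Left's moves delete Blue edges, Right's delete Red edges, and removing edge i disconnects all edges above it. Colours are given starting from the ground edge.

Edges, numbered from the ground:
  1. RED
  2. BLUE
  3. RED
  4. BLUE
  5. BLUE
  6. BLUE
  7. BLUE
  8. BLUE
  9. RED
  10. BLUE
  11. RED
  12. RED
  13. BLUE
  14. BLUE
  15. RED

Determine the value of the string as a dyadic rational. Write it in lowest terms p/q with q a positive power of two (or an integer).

-8371/16384

Prefix values for RED BLUE RED BLUE BLUE BLUE BLUE BLUE RED BLUE RED RED BLUE BLUE RED via {L|R} + simplicity:
v(R) = { — | 0 } → -1
v(RB) = { -1 | 0 } → -1/2
v(RBR) = { -1 | -1/2, 0 } → -3/4
v(RBRB) = { -1, -3/4 | -1/2, 0 } → -5/8
v(RBRBB) = { -1, -3/4, -5/8 | -1/2, 0 } → -9/16
v(RBRBBB) = { -1, -3/4, -5/8, -9/16 | -1/2, 0 } → -17/32
v(RBRBBBB) = { -1, -3/4, -5/8, -9/16, -17/32 | -1/2, 0 } → -33/64
v(RBRBBBBB) = { -1, -3/4, -5/8, -9/16, -17/32, -33/64 | -1/2, 0 } → -65/128
v(RBRBBBBBR) = { -1, -3/4, -5/8, -9/16, -17/32, -33/64 | -65/128, -1/2, 0 } → -131/256
v(RBRBBBBBRB) = { -1, -3/4, -5/8, -9/16, -17/32, -33/64, -131/256 | -65/128, -1/2, 0 } → -261/512
v(RBRBBBBBRBR) = { -1, -3/4, -5/8, -9/16, -17/32, -33/64, -131/256 | -261/512, -65/128, -1/2, 0 } → -523/1024
v(RBRBBBBBRBRR) = { -1, -3/4, -5/8, -9/16, -17/32, -33/64, -131/256 | -523/1024, -261/512, -65/128, -1/2, 0 } → -1047/2048
v(RBRBBBBBRBRRB) = { -1, -3/4, -5/8, -9/16, -17/32, -33/64, -131/256, -1047/2048 | -523/1024, -261/512, -65/128, -1/2, 0 } → -2093/4096
v(RBRBBBBBRBRRBB) = { -1, -3/4, -5/8, -9/16, -17/32, -33/64, -131/256, -1047/2048, -2093/4096 | -523/1024, -261/512, -65/128, -1/2, 0 } → -4185/8192
v(RBRBBBBBRBRRBBR) = { -1, -3/4, -5/8, -9/16, -17/32, -33/64, -131/256, -1047/2048, -2093/4096 | -4185/8192, -523/1024, -261/512, -65/128, -1/2, 0 } → -8371/16384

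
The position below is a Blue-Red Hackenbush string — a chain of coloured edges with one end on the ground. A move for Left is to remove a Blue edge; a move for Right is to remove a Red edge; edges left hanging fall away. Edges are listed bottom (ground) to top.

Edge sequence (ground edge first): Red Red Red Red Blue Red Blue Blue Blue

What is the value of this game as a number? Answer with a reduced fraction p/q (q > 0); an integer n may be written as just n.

Recurse on prefixes of the 9-edge string Red Red Red Red Blue Red Blue Blue Blue:
g_1 [R]  L=[∅]  R=[0]  -> -1
g_2 [RR]  L=[∅]  R=[-1; 0]  -> -2
g_3 [RRR]  L=[∅]  R=[-2; -1; 0]  -> -3
g_4 [RRRR]  L=[∅]  R=[-3; -2; -1; 0]  -> -4
g_5 [RRRRB]  L=[-4]  R=[-3; -2; -1; 0]  -> -7/2
g_6 [RRRRBR]  L=[-4]  R=[-7/2; -3; -2; -1; 0]  -> -15/4
g_7 [RRRRBRB]  L=[-4; -15/4]  R=[-7/2; -3; -2; -1; 0]  -> -29/8
g_8 [RRRRBRBB]  L=[-4; -15/4; -29/8]  R=[-7/2; -3; -2; -1; 0]  -> -57/16
g_9 [RRRRBRBBB]  L=[-4; -15/4; -29/8; -57/16]  R=[-7/2; -3; -2; -1; 0]  -> -113/32

-113/32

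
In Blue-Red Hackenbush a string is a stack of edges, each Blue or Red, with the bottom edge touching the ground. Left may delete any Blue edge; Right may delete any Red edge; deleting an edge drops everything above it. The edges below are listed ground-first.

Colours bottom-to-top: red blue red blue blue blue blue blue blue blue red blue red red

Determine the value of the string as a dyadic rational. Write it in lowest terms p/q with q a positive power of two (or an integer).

-4119/8192

Build val(s[:k]) for k = 1..14, string s = red blue red blue blue blue blue blue blue blue red blue red red.
r: Left {  }, Right { 0 } so simplest -1
rb: Left { -1 }, Right { 0 } so simplest -1/2
rbr: Left { -1 }, Right { -1/2 0 } so simplest -3/4
rbrb: Left { -1 -3/4 }, Right { -1/2 0 } so simplest -5/8
rbrbb: Left { -1 -3/4 -5/8 }, Right { -1/2 0 } so simplest -9/16
rbrbbb: Left { -1 -3/4 -5/8 -9/16 }, Right { -1/2 0 } so simplest -17/32
rbrbbbb: Left { -1 -3/4 -5/8 -9/16 -17/32 }, Right { -1/2 0 } so simplest -33/64
rbrbbbbb: Left { -1 -3/4 -5/8 -9/16 -17/32 -33/64 }, Right { -1/2 0 } so simplest -65/128
rbrbbbbbb: Left { -1 -3/4 -5/8 -9/16 -17/32 -33/64 -65/128 }, Right { -1/2 0 } so simplest -129/256
rbrbbbbbbb: Left { -1 -3/4 -5/8 -9/16 -17/32 -33/64 -65/128 -129/256 }, Right { -1/2 0 } so simplest -257/512
rbrbbbbbbbr: Left { -1 -3/4 -5/8 -9/16 -17/32 -33/64 -65/128 -129/256 }, Right { -257/512 -1/2 0 } so simplest -515/1024
rbrbbbbbbbrb: Left { -1 -3/4 -5/8 -9/16 -17/32 -33/64 -65/128 -129/256 -515/1024 }, Right { -257/512 -1/2 0 } so simplest -1029/2048
rbrbbbbbbbrbr: Left { -1 -3/4 -5/8 -9/16 -17/32 -33/64 -65/128 -129/256 -515/1024 }, Right { -1029/2048 -257/512 -1/2 0 } so simplest -2059/4096
rbrbbbbbbbrbrr: Left { -1 -3/4 -5/8 -9/16 -17/32 -33/64 -65/128 -129/256 -515/1024 }, Right { -2059/4096 -1029/2048 -257/512 -1/2 0 } so simplest -4119/8192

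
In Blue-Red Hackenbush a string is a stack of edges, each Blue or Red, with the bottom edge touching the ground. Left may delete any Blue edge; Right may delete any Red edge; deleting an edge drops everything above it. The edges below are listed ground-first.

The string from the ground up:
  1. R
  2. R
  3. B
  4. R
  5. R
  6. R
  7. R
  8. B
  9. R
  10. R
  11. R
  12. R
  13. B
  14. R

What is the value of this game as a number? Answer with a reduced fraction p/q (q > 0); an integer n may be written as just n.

Recurse on prefixes of the 14-edge string R R B R R R R B R R R R B R:
g(R) = { (no moves) | 0 } → -1
g(RR) = { (no moves) | -1,0 } → -2
g(RRB) = { -2 | -1,0 } → -3/2
g(RRBR) = { -2 | -3/2,-1,0 } → -7/4
g(RRBRR) = { -2 | -7/4,-3/2,-1,0 } → -15/8
g(RRBRRR) = { -2 | -15/8,-7/4,-3/2,-1,0 } → -31/16
g(RRBRRRR) = { -2 | -31/16,-15/8,-7/4,-3/2,-1,0 } → -63/32
g(RRBRRRRB) = { -2,-63/32 | -31/16,-15/8,-7/4,-3/2,-1,0 } → -125/64
g(RRBRRRRBR) = { -2,-63/32 | -125/64,-31/16,-15/8,-7/4,-3/2,-1,0 } → -251/128
g(RRBRRRRBRR) = { -2,-63/32 | -251/128,-125/64,-31/16,-15/8,-7/4,-3/2,-1,0 } → -503/256
g(RRBRRRRBRRR) = { -2,-63/32 | -503/256,-251/128,-125/64,-31/16,-15/8,-7/4,-3/2,-1,0 } → -1007/512
g(RRBRRRRBRRRR) = { -2,-63/32 | -1007/512,-503/256,-251/128,-125/64,-31/16,-15/8,-7/4,-3/2,-1,0 } → -2015/1024
g(RRBRRRRBRRRRB) = { -2,-63/32,-2015/1024 | -1007/512,-503/256,-251/128,-125/64,-31/16,-15/8,-7/4,-3/2,-1,0 } → -4029/2048
g(RRBRRRRBRRRRBR) = { -2,-63/32,-2015/1024 | -4029/2048,-1007/512,-503/256,-251/128,-125/64,-31/16,-15/8,-7/4,-3/2,-1,0 } → -8059/4096

-8059/4096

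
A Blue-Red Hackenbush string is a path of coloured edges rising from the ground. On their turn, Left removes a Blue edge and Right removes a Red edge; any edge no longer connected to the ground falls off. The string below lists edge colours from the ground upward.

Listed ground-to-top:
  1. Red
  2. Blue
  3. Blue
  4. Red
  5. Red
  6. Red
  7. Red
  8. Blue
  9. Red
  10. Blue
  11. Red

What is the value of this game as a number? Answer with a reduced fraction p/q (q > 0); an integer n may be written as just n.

-491/1024

Recurse on prefixes of the 11-edge string Red Blue Blue Red Red Red Red Blue Red Blue Red:
value_1 [R]  L=[]  R=[0]  so -1
value_2 [RB]  L=[-1]  R=[0]  so -1/2
value_3 [RBB]  L=[-1, -1/2]  R=[0]  so -1/4
value_4 [RBBR]  L=[-1, -1/2]  R=[-1/4, 0]  so -3/8
value_5 [RBBRR]  L=[-1, -1/2]  R=[-3/8, -1/4, 0]  so -7/16
value_6 [RBBRRR]  L=[-1, -1/2]  R=[-7/16, -3/8, -1/4, 0]  so -15/32
value_7 [RBBRRRR]  L=[-1, -1/2]  R=[-15/32, -7/16, -3/8, -1/4, 0]  so -31/64
value_8 [RBBRRRRB]  L=[-1, -1/2, -31/64]  R=[-15/32, -7/16, -3/8, -1/4, 0]  so -61/128
value_9 [RBBRRRRBR]  L=[-1, -1/2, -31/64]  R=[-61/128, -15/32, -7/16, -3/8, -1/4, 0]  so -123/256
value_10 [RBBRRRRBRB]  L=[-1, -1/2, -31/64, -123/256]  R=[-61/128, -15/32, -7/16, -3/8, -1/4, 0]  so -245/512
value_11 [RBBRRRRBRBR]  L=[-1, -1/2, -31/64, -123/256]  R=[-245/512, -61/128, -15/32, -7/16, -3/8, -1/4, 0]  so -491/1024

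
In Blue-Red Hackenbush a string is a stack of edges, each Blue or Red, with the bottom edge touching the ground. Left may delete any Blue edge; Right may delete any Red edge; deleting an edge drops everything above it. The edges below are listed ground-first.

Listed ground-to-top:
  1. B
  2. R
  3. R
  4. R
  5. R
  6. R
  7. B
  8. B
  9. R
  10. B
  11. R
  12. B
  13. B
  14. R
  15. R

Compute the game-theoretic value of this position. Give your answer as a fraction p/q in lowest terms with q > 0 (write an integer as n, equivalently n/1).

step 1: add B to get B; options L={ 0 } R={  } ⇒ 1
step 2: add R to get BR; options L={ 0 } R={ 1 } ⇒ 1/2
step 3: add R to get BRR; options L={ 0 } R={ 1/2; 1 } ⇒ 1/4
step 4: add R to get BRRR; options L={ 0 } R={ 1/4; 1/2; 1 } ⇒ 1/8
step 5: add R to get BRRRR; options L={ 0 } R={ 1/8; 1/4; 1/2; 1 } ⇒ 1/16
step 6: add R to get BRRRRR; options L={ 0 } R={ 1/16; 1/8; 1/4; 1/2; 1 } ⇒ 1/32
step 7: add B to get BRRRRRB; options L={ 0; 1/32 } R={ 1/16; 1/8; 1/4; 1/2; 1 } ⇒ 3/64
step 8: add B to get BRRRRRBB; options L={ 0; 1/32; 3/64 } R={ 1/16; 1/8; 1/4; 1/2; 1 } ⇒ 7/128
step 9: add R to get BRRRRRBBR; options L={ 0; 1/32; 3/64 } R={ 7/128; 1/16; 1/8; 1/4; 1/2; 1 } ⇒ 13/256
step 10: add B to get BRRRRRBBRB; options L={ 0; 1/32; 3/64; 13/256 } R={ 7/128; 1/16; 1/8; 1/4; 1/2; 1 } ⇒ 27/512
step 11: add R to get BRRRRRBBRBR; options L={ 0; 1/32; 3/64; 13/256 } R={ 27/512; 7/128; 1/16; 1/8; 1/4; 1/2; 1 } ⇒ 53/1024
step 12: add B to get BRRRRRBBRBRB; options L={ 0; 1/32; 3/64; 13/256; 53/1024 } R={ 27/512; 7/128; 1/16; 1/8; 1/4; 1/2; 1 } ⇒ 107/2048
step 13: add B to get BRRRRRBBRBRBB; options L={ 0; 1/32; 3/64; 13/256; 53/1024; 107/2048 } R={ 27/512; 7/128; 1/16; 1/8; 1/4; 1/2; 1 } ⇒ 215/4096
step 14: add R to get BRRRRRBBRBRBBR; options L={ 0; 1/32; 3/64; 13/256; 53/1024; 107/2048 } R={ 215/4096; 27/512; 7/128; 1/16; 1/8; 1/4; 1/2; 1 } ⇒ 429/8192
step 15: add R to get BRRRRRBBRBRBBRR; options L={ 0; 1/32; 3/64; 13/256; 53/1024; 107/2048 } R={ 429/8192; 215/4096; 27/512; 7/128; 1/16; 1/8; 1/4; 1/2; 1 } ⇒ 857/16384

857/16384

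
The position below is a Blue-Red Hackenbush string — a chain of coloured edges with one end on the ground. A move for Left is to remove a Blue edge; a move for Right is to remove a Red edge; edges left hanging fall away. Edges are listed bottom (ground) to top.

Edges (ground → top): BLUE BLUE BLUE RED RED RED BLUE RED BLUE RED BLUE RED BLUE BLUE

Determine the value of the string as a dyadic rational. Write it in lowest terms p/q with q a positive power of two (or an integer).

4439/2048

Prefix values for BLUE BLUE BLUE RED RED RED BLUE RED BLUE RED BLUE RED BLUE BLUE via {L|R} + simplicity:
B: Left { 0 }, Right { none } so simplest 1
BB: Left { 0,1 }, Right { none } so simplest 2
BBB: Left { 0,1,2 }, Right { none } so simplest 3
BBBR: Left { 0,1,2 }, Right { 3 } so simplest 5/2
BBBRR: Left { 0,1,2 }, Right { 5/2,3 } so simplest 9/4
BBBRRR: Left { 0,1,2 }, Right { 9/4,5/2,3 } so simplest 17/8
BBBRRRB: Left { 0,1,2,17/8 }, Right { 9/4,5/2,3 } so simplest 35/16
BBBRRRBR: Left { 0,1,2,17/8 }, Right { 35/16,9/4,5/2,3 } so simplest 69/32
BBBRRRBRB: Left { 0,1,2,17/8,69/32 }, Right { 35/16,9/4,5/2,3 } so simplest 139/64
BBBRRRBRBR: Left { 0,1,2,17/8,69/32 }, Right { 139/64,35/16,9/4,5/2,3 } so simplest 277/128
BBBRRRBRBRB: Left { 0,1,2,17/8,69/32,277/128 }, Right { 139/64,35/16,9/4,5/2,3 } so simplest 555/256
BBBRRRBRBRBR: Left { 0,1,2,17/8,69/32,277/128 }, Right { 555/256,139/64,35/16,9/4,5/2,3 } so simplest 1109/512
BBBRRRBRBRBRB: Left { 0,1,2,17/8,69/32,277/128,1109/512 }, Right { 555/256,139/64,35/16,9/4,5/2,3 } so simplest 2219/1024
BBBRRRBRBRBRBB: Left { 0,1,2,17/8,69/32,277/128,1109/512,2219/1024 }, Right { 555/256,139/64,35/16,9/4,5/2,3 } so simplest 4439/2048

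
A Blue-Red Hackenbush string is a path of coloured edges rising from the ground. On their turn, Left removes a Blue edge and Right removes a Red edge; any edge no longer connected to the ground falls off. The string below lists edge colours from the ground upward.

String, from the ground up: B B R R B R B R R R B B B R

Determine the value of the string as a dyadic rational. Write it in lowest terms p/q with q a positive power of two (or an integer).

step 1: add B to get B; options L={ 0 } R={ ∅ } => 1
step 2: add B to get BB; options L={ 0; 1 } R={ ∅ } => 2
step 3: add R to get BBR; options L={ 0; 1 } R={ 2 } => 3/2
step 4: add R to get BBRR; options L={ 0; 1 } R={ 3/2; 2 } => 5/4
step 5: add B to get BBRRB; options L={ 0; 1; 5/4 } R={ 3/2; 2 } => 11/8
step 6: add R to get BBRRBR; options L={ 0; 1; 5/4 } R={ 11/8; 3/2; 2 } => 21/16
step 7: add B to get BBRRBRB; options L={ 0; 1; 5/4; 21/16 } R={ 11/8; 3/2; 2 } => 43/32
step 8: add R to get BBRRBRBR; options L={ 0; 1; 5/4; 21/16 } R={ 43/32; 11/8; 3/2; 2 } => 85/64
step 9: add R to get BBRRBRBRR; options L={ 0; 1; 5/4; 21/16 } R={ 85/64; 43/32; 11/8; 3/2; 2 } => 169/128
step 10: add R to get BBRRBRBRRR; options L={ 0; 1; 5/4; 21/16 } R={ 169/128; 85/64; 43/32; 11/8; 3/2; 2 } => 337/256
step 11: add B to get BBRRBRBRRRB; options L={ 0; 1; 5/4; 21/16; 337/256 } R={ 169/128; 85/64; 43/32; 11/8; 3/2; 2 } => 675/512
step 12: add B to get BBRRBRBRRRBB; options L={ 0; 1; 5/4; 21/16; 337/256; 675/512 } R={ 169/128; 85/64; 43/32; 11/8; 3/2; 2 } => 1351/1024
step 13: add B to get BBRRBRBRRRBBB; options L={ 0; 1; 5/4; 21/16; 337/256; 675/512; 1351/1024 } R={ 169/128; 85/64; 43/32; 11/8; 3/2; 2 } => 2703/2048
step 14: add R to get BBRRBRBRRRBBBR; options L={ 0; 1; 5/4; 21/16; 337/256; 675/512; 1351/1024 } R={ 2703/2048; 169/128; 85/64; 43/32; 11/8; 3/2; 2 } => 5405/4096

5405/4096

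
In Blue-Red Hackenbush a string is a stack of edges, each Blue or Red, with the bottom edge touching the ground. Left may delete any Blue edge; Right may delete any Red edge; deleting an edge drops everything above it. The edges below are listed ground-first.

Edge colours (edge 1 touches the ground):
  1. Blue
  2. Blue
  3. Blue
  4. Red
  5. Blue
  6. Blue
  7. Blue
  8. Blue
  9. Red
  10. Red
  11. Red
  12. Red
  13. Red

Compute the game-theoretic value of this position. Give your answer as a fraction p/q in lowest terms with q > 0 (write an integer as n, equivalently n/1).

3009/1024

1 of 13 · B · max L 0 · min R +∞ => 1
2 of 13 · BB · max L 1 · min R +∞ => 2
3 of 13 · BBB · max L 2 · min R +∞ => 3
4 of 13 · BBBR · max L 2 · min R 3 => 5/2
5 of 13 · BBBRB · max L 5/2 · min R 3 => 11/4
6 of 13 · BBBRBB · max L 11/4 · min R 3 => 23/8
7 of 13 · BBBRBBB · max L 23/8 · min R 3 => 47/16
8 of 13 · BBBRBBBB · max L 47/16 · min R 3 => 95/32
9 of 13 · BBBRBBBBR · max L 47/16 · min R 95/32 => 189/64
10 of 13 · BBBRBBBBRR · max L 47/16 · min R 189/64 => 377/128
11 of 13 · BBBRBBBBRRR · max L 47/16 · min R 377/128 => 753/256
12 of 13 · BBBRBBBBRRRR · max L 47/16 · min R 753/256 => 1505/512
13 of 13 · BBBRBBBBRRRRR · max L 47/16 · min R 1505/512 => 3009/1024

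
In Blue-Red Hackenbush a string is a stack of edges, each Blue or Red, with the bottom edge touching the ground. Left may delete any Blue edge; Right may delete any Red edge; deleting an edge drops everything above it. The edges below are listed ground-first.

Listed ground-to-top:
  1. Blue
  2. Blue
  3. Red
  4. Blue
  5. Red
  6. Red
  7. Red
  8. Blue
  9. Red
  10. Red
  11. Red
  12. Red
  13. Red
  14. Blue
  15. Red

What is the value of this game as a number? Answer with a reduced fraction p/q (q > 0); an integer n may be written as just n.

Recurse on prefixes of the 15-edge string Blue Blue Red Blue Red Red Red Blue Red Red Red Red Red Blue Red:
1 of 15 · B · max L 0 · min R +∞ — 1
2 of 15 · BB · max L 1 · min R +∞ — 2
3 of 15 · BBR · max L 1 · min R 2 — 3/2
4 of 15 · BBRB · max L 3/2 · min R 2 — 7/4
5 of 15 · BBRBR · max L 3/2 · min R 7/4 — 13/8
6 of 15 · BBRBRR · max L 3/2 · min R 13/8 — 25/16
7 of 15 · BBRBRRR · max L 3/2 · min R 25/16 — 49/32
8 of 15 · BBRBRRRB · max L 49/32 · min R 25/16 — 99/64
9 of 15 · BBRBRRRBR · max L 49/32 · min R 99/64 — 197/128
10 of 15 · BBRBRRRBRR · max L 49/32 · min R 197/128 — 393/256
11 of 15 · BBRBRRRBRRR · max L 49/32 · min R 393/256 — 785/512
12 of 15 · BBRBRRRBRRRR · max L 49/32 · min R 785/512 — 1569/1024
13 of 15 · BBRBRRRBRRRRR · max L 49/32 · min R 1569/1024 — 3137/2048
14 of 15 · BBRBRRRBRRRRRB · max L 3137/2048 · min R 1569/1024 — 6275/4096
15 of 15 · BBRBRRRBRRRRRBR · max L 3137/2048 · min R 6275/4096 — 12549/8192

12549/8192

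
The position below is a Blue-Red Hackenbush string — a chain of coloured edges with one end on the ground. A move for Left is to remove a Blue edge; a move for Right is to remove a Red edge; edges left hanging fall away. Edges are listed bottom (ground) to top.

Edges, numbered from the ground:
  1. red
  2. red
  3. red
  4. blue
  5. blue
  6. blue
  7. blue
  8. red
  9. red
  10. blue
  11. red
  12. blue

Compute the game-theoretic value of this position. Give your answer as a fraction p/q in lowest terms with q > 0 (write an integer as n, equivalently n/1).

-1077/512

v(r) = {  | 0 } -> -1
v(rr) = {  | -1 0 } -> -2
v(rrr) = {  | -2 -1 0 } -> -3
v(rrrb) = { -3 | -2 -1 0 } -> -5/2
v(rrrbb) = { -3 -5/2 | -2 -1 0 } -> -9/4
v(rrrbbb) = { -3 -5/2 -9/4 | -2 -1 0 } -> -17/8
v(rrrbbbb) = { -3 -5/2 -9/4 -17/8 | -2 -1 0 } -> -33/16
v(rrrbbbbr) = { -3 -5/2 -9/4 -17/8 | -33/16 -2 -1 0 } -> -67/32
v(rrrbbbbrr) = { -3 -5/2 -9/4 -17/8 | -67/32 -33/16 -2 -1 0 } -> -135/64
v(rrrbbbbrrb) = { -3 -5/2 -9/4 -17/8 -135/64 | -67/32 -33/16 -2 -1 0 } -> -269/128
v(rrrbbbbrrbr) = { -3 -5/2 -9/4 -17/8 -135/64 | -269/128 -67/32 -33/16 -2 -1 0 } -> -539/256
v(rrrbbbbrrbrb) = { -3 -5/2 -9/4 -17/8 -135/64 -539/256 | -269/128 -67/32 -33/16 -2 -1 0 } -> -1077/512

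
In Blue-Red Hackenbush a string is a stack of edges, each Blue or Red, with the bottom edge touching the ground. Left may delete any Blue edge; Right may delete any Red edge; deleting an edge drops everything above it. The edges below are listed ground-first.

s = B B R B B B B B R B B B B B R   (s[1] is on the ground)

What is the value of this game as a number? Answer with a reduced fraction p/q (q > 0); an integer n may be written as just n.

16253/8192

Recurse on prefixes of the 15-edge string B B R B B B B B R B B B B B R:
g(B) = { 0 | — } => 1
g(BB) = { 0; 1 | — } => 2
g(BBR) = { 0; 1 | 2 } => 3/2
g(BBRB) = { 0; 1; 3/2 | 2 } => 7/4
g(BBRBB) = { 0; 1; 3/2; 7/4 | 2 } => 15/8
g(BBRBBB) = { 0; 1; 3/2; 7/4; 15/8 | 2 } => 31/16
g(BBRBBBB) = { 0; 1; 3/2; 7/4; 15/8; 31/16 | 2 } => 63/32
g(BBRBBBBB) = { 0; 1; 3/2; 7/4; 15/8; 31/16; 63/32 | 2 } => 127/64
g(BBRBBBBBR) = { 0; 1; 3/2; 7/4; 15/8; 31/16; 63/32 | 127/64; 2 } => 253/128
g(BBRBBBBBRB) = { 0; 1; 3/2; 7/4; 15/8; 31/16; 63/32; 253/128 | 127/64; 2 } => 507/256
g(BBRBBBBBRBB) = { 0; 1; 3/2; 7/4; 15/8; 31/16; 63/32; 253/128; 507/256 | 127/64; 2 } => 1015/512
g(BBRBBBBBRBBB) = { 0; 1; 3/2; 7/4; 15/8; 31/16; 63/32; 253/128; 507/256; 1015/512 | 127/64; 2 } => 2031/1024
g(BBRBBBBBRBBBB) = { 0; 1; 3/2; 7/4; 15/8; 31/16; 63/32; 253/128; 507/256; 1015/512; 2031/1024 | 127/64; 2 } => 4063/2048
g(BBRBBBBBRBBBBB) = { 0; 1; 3/2; 7/4; 15/8; 31/16; 63/32; 253/128; 507/256; 1015/512; 2031/1024; 4063/2048 | 127/64; 2 } => 8127/4096
g(BBRBBBBBRBBBBBR) = { 0; 1; 3/2; 7/4; 15/8; 31/16; 63/32; 253/128; 507/256; 1015/512; 2031/1024; 4063/2048 | 8127/4096; 127/64; 2 } => 16253/8192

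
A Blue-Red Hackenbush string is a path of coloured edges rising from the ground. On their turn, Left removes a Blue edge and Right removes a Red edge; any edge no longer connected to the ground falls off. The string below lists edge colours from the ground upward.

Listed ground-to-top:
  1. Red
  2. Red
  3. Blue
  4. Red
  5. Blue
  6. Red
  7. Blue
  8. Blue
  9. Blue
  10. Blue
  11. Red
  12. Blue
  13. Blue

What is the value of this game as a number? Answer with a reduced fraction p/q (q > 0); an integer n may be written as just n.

-3337/2048

edge 1 of 13 (Red): { (no moves) | 0 } gives -1
edge 2 of 13 (Red): { (no moves) | -1 0 } gives -2
edge 3 of 13 (Blue): { -2 | -1 0 } gives -3/2
edge 4 of 13 (Red): { -2 | -3/2 -1 0 } gives -7/4
edge 5 of 13 (Blue): { -2 -7/4 | -3/2 -1 0 } gives -13/8
edge 6 of 13 (Red): { -2 -7/4 | -13/8 -3/2 -1 0 } gives -27/16
edge 7 of 13 (Blue): { -2 -7/4 -27/16 | -13/8 -3/2 -1 0 } gives -53/32
edge 8 of 13 (Blue): { -2 -7/4 -27/16 -53/32 | -13/8 -3/2 -1 0 } gives -105/64
edge 9 of 13 (Blue): { -2 -7/4 -27/16 -53/32 -105/64 | -13/8 -3/2 -1 0 } gives -209/128
edge 10 of 13 (Blue): { -2 -7/4 -27/16 -53/32 -105/64 -209/128 | -13/8 -3/2 -1 0 } gives -417/256
edge 11 of 13 (Red): { -2 -7/4 -27/16 -53/32 -105/64 -209/128 | -417/256 -13/8 -3/2 -1 0 } gives -835/512
edge 12 of 13 (Blue): { -2 -7/4 -27/16 -53/32 -105/64 -209/128 -835/512 | -417/256 -13/8 -3/2 -1 0 } gives -1669/1024
edge 13 of 13 (Blue): { -2 -7/4 -27/16 -53/32 -105/64 -209/128 -835/512 -1669/1024 | -417/256 -13/8 -3/2 -1 0 } gives -3337/2048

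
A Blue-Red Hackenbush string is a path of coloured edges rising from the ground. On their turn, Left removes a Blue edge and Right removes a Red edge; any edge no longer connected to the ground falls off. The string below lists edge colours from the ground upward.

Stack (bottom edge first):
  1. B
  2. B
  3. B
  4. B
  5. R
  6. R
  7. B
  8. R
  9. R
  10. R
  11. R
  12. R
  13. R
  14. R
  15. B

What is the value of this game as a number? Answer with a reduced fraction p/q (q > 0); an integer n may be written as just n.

val_1 [B]  L=[0]  R=[(no moves)]  → 1
val_2 [BB]  L=[0, 1]  R=[(no moves)]  → 2
val_3 [BBB]  L=[0, 1, 2]  R=[(no moves)]  → 3
val_4 [BBBB]  L=[0, 1, 2, 3]  R=[(no moves)]  → 4
val_5 [BBBBR]  L=[0, 1, 2, 3]  R=[4]  → 7/2
val_6 [BBBBRR]  L=[0, 1, 2, 3]  R=[7/2, 4]  → 13/4
val_7 [BBBBRRB]  L=[0, 1, 2, 3, 13/4]  R=[7/2, 4]  → 27/8
val_8 [BBBBRRBR]  L=[0, 1, 2, 3, 13/4]  R=[27/8, 7/2, 4]  → 53/16
val_9 [BBBBRRBRR]  L=[0, 1, 2, 3, 13/4]  R=[53/16, 27/8, 7/2, 4]  → 105/32
val_10 [BBBBRRBRRR]  L=[0, 1, 2, 3, 13/4]  R=[105/32, 53/16, 27/8, 7/2, 4]  → 209/64
val_11 [BBBBRRBRRRR]  L=[0, 1, 2, 3, 13/4]  R=[209/64, 105/32, 53/16, 27/8, 7/2, 4]  → 417/128
val_12 [BBBBRRBRRRRR]  L=[0, 1, 2, 3, 13/4]  R=[417/128, 209/64, 105/32, 53/16, 27/8, 7/2, 4]  → 833/256
val_13 [BBBBRRBRRRRRR]  L=[0, 1, 2, 3, 13/4]  R=[833/256, 417/128, 209/64, 105/32, 53/16, 27/8, 7/2, 4]  → 1665/512
val_14 [BBBBRRBRRRRRRR]  L=[0, 1, 2, 3, 13/4]  R=[1665/512, 833/256, 417/128, 209/64, 105/32, 53/16, 27/8, 7/2, 4]  → 3329/1024
val_15 [BBBBRRBRRRRRRRB]  L=[0, 1, 2, 3, 13/4, 3329/1024]  R=[1665/512, 833/256, 417/128, 209/64, 105/32, 53/16, 27/8, 7/2, 4]  → 6659/2048

6659/2048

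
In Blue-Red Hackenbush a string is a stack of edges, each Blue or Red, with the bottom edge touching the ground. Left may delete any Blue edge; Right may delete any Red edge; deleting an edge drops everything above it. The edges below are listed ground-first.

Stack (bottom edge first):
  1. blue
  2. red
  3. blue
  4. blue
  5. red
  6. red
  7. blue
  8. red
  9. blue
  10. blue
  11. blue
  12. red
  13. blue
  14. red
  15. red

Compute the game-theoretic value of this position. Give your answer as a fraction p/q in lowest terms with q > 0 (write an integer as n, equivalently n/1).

step 1: add blue to get b; options L={ 0 } R={ — } ⇒ 1
step 2: add red to get br; options L={ 0 } R={ 1 } ⇒ 1/2
step 3: add blue to get brb; options L={ 0, 1/2 } R={ 1 } ⇒ 3/4
step 4: add blue to get brbb; options L={ 0, 1/2, 3/4 } R={ 1 } ⇒ 7/8
step 5: add red to get brbbr; options L={ 0, 1/2, 3/4 } R={ 7/8, 1 } ⇒ 13/16
step 6: add red to get brbbrr; options L={ 0, 1/2, 3/4 } R={ 13/16, 7/8, 1 } ⇒ 25/32
step 7: add blue to get brbbrrb; options L={ 0, 1/2, 3/4, 25/32 } R={ 13/16, 7/8, 1 } ⇒ 51/64
step 8: add red to get brbbrrbr; options L={ 0, 1/2, 3/4, 25/32 } R={ 51/64, 13/16, 7/8, 1 } ⇒ 101/128
step 9: add blue to get brbbrrbrb; options L={ 0, 1/2, 3/4, 25/32, 101/128 } R={ 51/64, 13/16, 7/8, 1 } ⇒ 203/256
step 10: add blue to get brbbrrbrbb; options L={ 0, 1/2, 3/4, 25/32, 101/128, 203/256 } R={ 51/64, 13/16, 7/8, 1 } ⇒ 407/512
step 11: add blue to get brbbrrbrbbb; options L={ 0, 1/2, 3/4, 25/32, 101/128, 203/256, 407/512 } R={ 51/64, 13/16, 7/8, 1 } ⇒ 815/1024
step 12: add red to get brbbrrbrbbbr; options L={ 0, 1/2, 3/4, 25/32, 101/128, 203/256, 407/512 } R={ 815/1024, 51/64, 13/16, 7/8, 1 } ⇒ 1629/2048
step 13: add blue to get brbbrrbrbbbrb; options L={ 0, 1/2, 3/4, 25/32, 101/128, 203/256, 407/512, 1629/2048 } R={ 815/1024, 51/64, 13/16, 7/8, 1 } ⇒ 3259/4096
step 14: add red to get brbbrrbrbbbrbr; options L={ 0, 1/2, 3/4, 25/32, 101/128, 203/256, 407/512, 1629/2048 } R={ 3259/4096, 815/1024, 51/64, 13/16, 7/8, 1 } ⇒ 6517/8192
step 15: add red to get brbbrrbrbbbrbrr; options L={ 0, 1/2, 3/4, 25/32, 101/128, 203/256, 407/512, 1629/2048 } R={ 6517/8192, 3259/4096, 815/1024, 51/64, 13/16, 7/8, 1 } ⇒ 13033/16384

13033/16384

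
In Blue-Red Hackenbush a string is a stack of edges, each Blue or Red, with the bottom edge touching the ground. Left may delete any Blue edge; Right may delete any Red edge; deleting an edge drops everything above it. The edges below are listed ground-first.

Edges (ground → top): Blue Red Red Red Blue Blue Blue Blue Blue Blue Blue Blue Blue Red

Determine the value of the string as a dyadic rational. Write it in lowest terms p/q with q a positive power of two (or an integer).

2045/8192

Prefix values for Blue Red Red Red Blue Blue Blue Blue Blue Blue Blue Blue Blue Red via {L|R} + simplicity:
step 1: add Blue to get B; options L={ 0 } R={ (no moves) } → 1
step 2: add Red to get BR; options L={ 0 } R={ 1 } → 1/2
step 3: add Red to get BRR; options L={ 0 } R={ 1/2,1 } → 1/4
step 4: add Red to get BRRR; options L={ 0 } R={ 1/4,1/2,1 } → 1/8
step 5: add Blue to get BRRRB; options L={ 0,1/8 } R={ 1/4,1/2,1 } → 3/16
step 6: add Blue to get BRRRBB; options L={ 0,1/8,3/16 } R={ 1/4,1/2,1 } → 7/32
step 7: add Blue to get BRRRBBB; options L={ 0,1/8,3/16,7/32 } R={ 1/4,1/2,1 } → 15/64
step 8: add Blue to get BRRRBBBB; options L={ 0,1/8,3/16,7/32,15/64 } R={ 1/4,1/2,1 } → 31/128
step 9: add Blue to get BRRRBBBBB; options L={ 0,1/8,3/16,7/32,15/64,31/128 } R={ 1/4,1/2,1 } → 63/256
step 10: add Blue to get BRRRBBBBBB; options L={ 0,1/8,3/16,7/32,15/64,31/128,63/256 } R={ 1/4,1/2,1 } → 127/512
step 11: add Blue to get BRRRBBBBBBB; options L={ 0,1/8,3/16,7/32,15/64,31/128,63/256,127/512 } R={ 1/4,1/2,1 } → 255/1024
step 12: add Blue to get BRRRBBBBBBBB; options L={ 0,1/8,3/16,7/32,15/64,31/128,63/256,127/512,255/1024 } R={ 1/4,1/2,1 } → 511/2048
step 13: add Blue to get BRRRBBBBBBBBB; options L={ 0,1/8,3/16,7/32,15/64,31/128,63/256,127/512,255/1024,511/2048 } R={ 1/4,1/2,1 } → 1023/4096
step 14: add Red to get BRRRBBBBBBBBBR; options L={ 0,1/8,3/16,7/32,15/64,31/128,63/256,127/512,255/1024,511/2048 } R={ 1023/4096,1/4,1/2,1 } → 2045/8192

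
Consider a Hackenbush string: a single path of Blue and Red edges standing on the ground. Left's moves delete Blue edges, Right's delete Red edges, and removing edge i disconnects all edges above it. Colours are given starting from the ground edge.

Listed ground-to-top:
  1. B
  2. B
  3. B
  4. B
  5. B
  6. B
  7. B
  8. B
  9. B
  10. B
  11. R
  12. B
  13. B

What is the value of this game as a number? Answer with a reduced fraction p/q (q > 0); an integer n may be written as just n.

79/8

Prefix values for B B B B B B B B B B R B B via {L|R} + simplicity:
B: Left { 0 }, Right {  } ⇒ simplest 1
BB: Left { 0; 1 }, Right {  } ⇒ simplest 2
BBB: Left { 0; 1; 2 }, Right {  } ⇒ simplest 3
BBBB: Left { 0; 1; 2; 3 }, Right {  } ⇒ simplest 4
BBBBB: Left { 0; 1; 2; 3; 4 }, Right {  } ⇒ simplest 5
BBBBBB: Left { 0; 1; 2; 3; 4; 5 }, Right {  } ⇒ simplest 6
BBBBBBB: Left { 0; 1; 2; 3; 4; 5; 6 }, Right {  } ⇒ simplest 7
BBBBBBBB: Left { 0; 1; 2; 3; 4; 5; 6; 7 }, Right {  } ⇒ simplest 8
BBBBBBBBB: Left { 0; 1; 2; 3; 4; 5; 6; 7; 8 }, Right {  } ⇒ simplest 9
BBBBBBBBBB: Left { 0; 1; 2; 3; 4; 5; 6; 7; 8; 9 }, Right {  } ⇒ simplest 10
BBBBBBBBBBR: Left { 0; 1; 2; 3; 4; 5; 6; 7; 8; 9 }, Right { 10 } ⇒ simplest 19/2
BBBBBBBBBBRB: Left { 0; 1; 2; 3; 4; 5; 6; 7; 8; 9; 19/2 }, Right { 10 } ⇒ simplest 39/4
BBBBBBBBBBRBB: Left { 0; 1; 2; 3; 4; 5; 6; 7; 8; 9; 19/2; 39/4 }, Right { 10 } ⇒ simplest 79/8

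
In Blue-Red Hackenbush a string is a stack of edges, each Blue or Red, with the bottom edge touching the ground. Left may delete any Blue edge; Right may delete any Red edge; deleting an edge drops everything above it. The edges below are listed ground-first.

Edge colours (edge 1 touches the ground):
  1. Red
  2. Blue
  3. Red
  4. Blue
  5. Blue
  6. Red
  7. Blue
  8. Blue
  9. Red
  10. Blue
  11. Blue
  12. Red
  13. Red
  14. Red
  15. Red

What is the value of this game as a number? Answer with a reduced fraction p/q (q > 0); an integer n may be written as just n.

-9375/16384

step 1: add Red to get R; options L={ ∅ } R={ 0 } so -1
step 2: add Blue to get RB; options L={ -1 } R={ 0 } so -1/2
step 3: add Red to get RBR; options L={ -1 } R={ -1/2,0 } so -3/4
step 4: add Blue to get RBRB; options L={ -1,-3/4 } R={ -1/2,0 } so -5/8
step 5: add Blue to get RBRBB; options L={ -1,-3/4,-5/8 } R={ -1/2,0 } so -9/16
step 6: add Red to get RBRBBR; options L={ -1,-3/4,-5/8 } R={ -9/16,-1/2,0 } so -19/32
step 7: add Blue to get RBRBBRB; options L={ -1,-3/4,-5/8,-19/32 } R={ -9/16,-1/2,0 } so -37/64
step 8: add Blue to get RBRBBRBB; options L={ -1,-3/4,-5/8,-19/32,-37/64 } R={ -9/16,-1/2,0 } so -73/128
step 9: add Red to get RBRBBRBBR; options L={ -1,-3/4,-5/8,-19/32,-37/64 } R={ -73/128,-9/16,-1/2,0 } so -147/256
step 10: add Blue to get RBRBBRBBRB; options L={ -1,-3/4,-5/8,-19/32,-37/64,-147/256 } R={ -73/128,-9/16,-1/2,0 } so -293/512
step 11: add Blue to get RBRBBRBBRBB; options L={ -1,-3/4,-5/8,-19/32,-37/64,-147/256,-293/512 } R={ -73/128,-9/16,-1/2,0 } so -585/1024
step 12: add Red to get RBRBBRBBRBBR; options L={ -1,-3/4,-5/8,-19/32,-37/64,-147/256,-293/512 } R={ -585/1024,-73/128,-9/16,-1/2,0 } so -1171/2048
step 13: add Red to get RBRBBRBBRBBRR; options L={ -1,-3/4,-5/8,-19/32,-37/64,-147/256,-293/512 } R={ -1171/2048,-585/1024,-73/128,-9/16,-1/2,0 } so -2343/4096
step 14: add Red to get RBRBBRBBRBBRRR; options L={ -1,-3/4,-5/8,-19/32,-37/64,-147/256,-293/512 } R={ -2343/4096,-1171/2048,-585/1024,-73/128,-9/16,-1/2,0 } so -4687/8192
step 15: add Red to get RBRBBRBBRBBRRRR; options L={ -1,-3/4,-5/8,-19/32,-37/64,-147/256,-293/512 } R={ -4687/8192,-2343/4096,-1171/2048,-585/1024,-73/128,-9/16,-1/2,0 } so -9375/16384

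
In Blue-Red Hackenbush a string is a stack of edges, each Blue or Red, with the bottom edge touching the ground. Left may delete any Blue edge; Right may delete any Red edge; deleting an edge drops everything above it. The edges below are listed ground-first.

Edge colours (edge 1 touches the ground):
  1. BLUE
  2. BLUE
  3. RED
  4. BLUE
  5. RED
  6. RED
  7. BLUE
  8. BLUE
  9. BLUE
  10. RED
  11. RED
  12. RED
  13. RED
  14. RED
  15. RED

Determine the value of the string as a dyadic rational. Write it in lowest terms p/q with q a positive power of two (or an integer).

13185/8192

B: Left { 0 }, Right { ∅ } ⇒ simplest 1
BB: Left { 0 1 }, Right { ∅ } ⇒ simplest 2
BBR: Left { 0 1 }, Right { 2 } ⇒ simplest 3/2
BBRB: Left { 0 1 3/2 }, Right { 2 } ⇒ simplest 7/4
BBRBR: Left { 0 1 3/2 }, Right { 7/4 2 } ⇒ simplest 13/8
BBRBRR: Left { 0 1 3/2 }, Right { 13/8 7/4 2 } ⇒ simplest 25/16
BBRBRRB: Left { 0 1 3/2 25/16 }, Right { 13/8 7/4 2 } ⇒ simplest 51/32
BBRBRRBB: Left { 0 1 3/2 25/16 51/32 }, Right { 13/8 7/4 2 } ⇒ simplest 103/64
BBRBRRBBB: Left { 0 1 3/2 25/16 51/32 103/64 }, Right { 13/8 7/4 2 } ⇒ simplest 207/128
BBRBRRBBBR: Left { 0 1 3/2 25/16 51/32 103/64 }, Right { 207/128 13/8 7/4 2 } ⇒ simplest 413/256
BBRBRRBBBRR: Left { 0 1 3/2 25/16 51/32 103/64 }, Right { 413/256 207/128 13/8 7/4 2 } ⇒ simplest 825/512
BBRBRRBBBRRR: Left { 0 1 3/2 25/16 51/32 103/64 }, Right { 825/512 413/256 207/128 13/8 7/4 2 } ⇒ simplest 1649/1024
BBRBRRBBBRRRR: Left { 0 1 3/2 25/16 51/32 103/64 }, Right { 1649/1024 825/512 413/256 207/128 13/8 7/4 2 } ⇒ simplest 3297/2048
BBRBRRBBBRRRRR: Left { 0 1 3/2 25/16 51/32 103/64 }, Right { 3297/2048 1649/1024 825/512 413/256 207/128 13/8 7/4 2 } ⇒ simplest 6593/4096
BBRBRRBBBRRRRRR: Left { 0 1 3/2 25/16 51/32 103/64 }, Right { 6593/4096 3297/2048 1649/1024 825/512 413/256 207/128 13/8 7/4 2 } ⇒ simplest 13185/8192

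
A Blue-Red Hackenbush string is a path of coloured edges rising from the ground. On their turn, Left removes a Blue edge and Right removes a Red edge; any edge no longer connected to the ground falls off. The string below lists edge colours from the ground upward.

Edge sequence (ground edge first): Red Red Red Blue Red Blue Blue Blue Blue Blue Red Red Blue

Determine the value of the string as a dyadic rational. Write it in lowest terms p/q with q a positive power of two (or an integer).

Recurse on prefixes of the 13-edge string Red Red Red Blue Red Blue Blue Blue Blue Blue Red Red Blue:
step 1: add Red to get R; options L={ (no moves) } R={ 0 } → -1
step 2: add Red to get RR; options L={ (no moves) } R={ -1 0 } → -2
step 3: add Red to get RRR; options L={ (no moves) } R={ -2 -1 0 } → -3
step 4: add Blue to get RRRB; options L={ -3 } R={ -2 -1 0 } → -5/2
step 5: add Red to get RRRBR; options L={ -3 } R={ -5/2 -2 -1 0 } → -11/4
step 6: add Blue to get RRRBRB; options L={ -3 -11/4 } R={ -5/2 -2 -1 0 } → -21/8
step 7: add Blue to get RRRBRBB; options L={ -3 -11/4 -21/8 } R={ -5/2 -2 -1 0 } → -41/16
step 8: add Blue to get RRRBRBBB; options L={ -3 -11/4 -21/8 -41/16 } R={ -5/2 -2 -1 0 } → -81/32
step 9: add Blue to get RRRBRBBBB; options L={ -3 -11/4 -21/8 -41/16 -81/32 } R={ -5/2 -2 -1 0 } → -161/64
step 10: add Blue to get RRRBRBBBBB; options L={ -3 -11/4 -21/8 -41/16 -81/32 -161/64 } R={ -5/2 -2 -1 0 } → -321/128
step 11: add Red to get RRRBRBBBBBR; options L={ -3 -11/4 -21/8 -41/16 -81/32 -161/64 } R={ -321/128 -5/2 -2 -1 0 } → -643/256
step 12: add Red to get RRRBRBBBBBRR; options L={ -3 -11/4 -21/8 -41/16 -81/32 -161/64 } R={ -643/256 -321/128 -5/2 -2 -1 0 } → -1287/512
step 13: add Blue to get RRRBRBBBBBRRB; options L={ -3 -11/4 -21/8 -41/16 -81/32 -161/64 -1287/512 } R={ -643/256 -321/128 -5/2 -2 -1 0 } → -2573/1024

-2573/1024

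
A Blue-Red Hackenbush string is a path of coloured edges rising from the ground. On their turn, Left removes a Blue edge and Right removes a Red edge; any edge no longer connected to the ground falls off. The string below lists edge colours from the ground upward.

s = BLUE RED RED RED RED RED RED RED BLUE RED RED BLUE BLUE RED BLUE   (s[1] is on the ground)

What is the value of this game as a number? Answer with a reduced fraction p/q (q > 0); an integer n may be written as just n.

Prefix values for BLUE RED RED RED RED RED RED RED BLUE RED RED BLUE BLUE RED BLUE via {L|R} + simplicity:
step 1: add BLUE to get B; options L={ 0 } R={ — } — 1
step 2: add RED to get BR; options L={ 0 } R={ 1 } — 1/2
step 3: add RED to get BRR; options L={ 0 } R={ 1/2, 1 } — 1/4
step 4: add RED to get BRRR; options L={ 0 } R={ 1/4, 1/2, 1 } — 1/8
step 5: add RED to get BRRRR; options L={ 0 } R={ 1/8, 1/4, 1/2, 1 } — 1/16
step 6: add RED to get BRRRRR; options L={ 0 } R={ 1/16, 1/8, 1/4, 1/2, 1 } — 1/32
step 7: add RED to get BRRRRRR; options L={ 0 } R={ 1/32, 1/16, 1/8, 1/4, 1/2, 1 } — 1/64
step 8: add RED to get BRRRRRRR; options L={ 0 } R={ 1/64, 1/32, 1/16, 1/8, 1/4, 1/2, 1 } — 1/128
step 9: add BLUE to get BRRRRRRRB; options L={ 0, 1/128 } R={ 1/64, 1/32, 1/16, 1/8, 1/4, 1/2, 1 } — 3/256
step 10: add RED to get BRRRRRRRBR; options L={ 0, 1/128 } R={ 3/256, 1/64, 1/32, 1/16, 1/8, 1/4, 1/2, 1 } — 5/512
step 11: add RED to get BRRRRRRRBRR; options L={ 0, 1/128 } R={ 5/512, 3/256, 1/64, 1/32, 1/16, 1/8, 1/4, 1/2, 1 } — 9/1024
step 12: add BLUE to get BRRRRRRRBRRB; options L={ 0, 1/128, 9/1024 } R={ 5/512, 3/256, 1/64, 1/32, 1/16, 1/8, 1/4, 1/2, 1 } — 19/2048
step 13: add BLUE to get BRRRRRRRBRRBB; options L={ 0, 1/128, 9/1024, 19/2048 } R={ 5/512, 3/256, 1/64, 1/32, 1/16, 1/8, 1/4, 1/2, 1 } — 39/4096
step 14: add RED to get BRRRRRRRBRRBBR; options L={ 0, 1/128, 9/1024, 19/2048 } R={ 39/4096, 5/512, 3/256, 1/64, 1/32, 1/16, 1/8, 1/4, 1/2, 1 } — 77/8192
step 15: add BLUE to get BRRRRRRRBRRBBRB; options L={ 0, 1/128, 9/1024, 19/2048, 77/8192 } R={ 39/4096, 5/512, 3/256, 1/64, 1/32, 1/16, 1/8, 1/4, 1/2, 1 } — 155/16384

155/16384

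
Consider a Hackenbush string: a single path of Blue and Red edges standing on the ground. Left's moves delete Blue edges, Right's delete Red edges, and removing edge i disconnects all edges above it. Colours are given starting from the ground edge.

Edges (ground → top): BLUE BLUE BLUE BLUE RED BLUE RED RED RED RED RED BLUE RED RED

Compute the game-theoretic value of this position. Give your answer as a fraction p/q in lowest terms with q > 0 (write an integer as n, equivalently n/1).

3593/1024

edge 1 of 14 (BLUE): { 0 | (no moves) } => 1
edge 2 of 14 (BLUE): { 0,1 | (no moves) } => 2
edge 3 of 14 (BLUE): { 0,1,2 | (no moves) } => 3
edge 4 of 14 (BLUE): { 0,1,2,3 | (no moves) } => 4
edge 5 of 14 (RED): { 0,1,2,3 | 4 } => 7/2
edge 6 of 14 (BLUE): { 0,1,2,3,7/2 | 4 } => 15/4
edge 7 of 14 (RED): { 0,1,2,3,7/2 | 15/4,4 } => 29/8
edge 8 of 14 (RED): { 0,1,2,3,7/2 | 29/8,15/4,4 } => 57/16
edge 9 of 14 (RED): { 0,1,2,3,7/2 | 57/16,29/8,15/4,4 } => 113/32
edge 10 of 14 (RED): { 0,1,2,3,7/2 | 113/32,57/16,29/8,15/4,4 } => 225/64
edge 11 of 14 (RED): { 0,1,2,3,7/2 | 225/64,113/32,57/16,29/8,15/4,4 } => 449/128
edge 12 of 14 (BLUE): { 0,1,2,3,7/2,449/128 | 225/64,113/32,57/16,29/8,15/4,4 } => 899/256
edge 13 of 14 (RED): { 0,1,2,3,7/2,449/128 | 899/256,225/64,113/32,57/16,29/8,15/4,4 } => 1797/512
edge 14 of 14 (RED): { 0,1,2,3,7/2,449/128 | 1797/512,899/256,225/64,113/32,57/16,29/8,15/4,4 } => 3593/1024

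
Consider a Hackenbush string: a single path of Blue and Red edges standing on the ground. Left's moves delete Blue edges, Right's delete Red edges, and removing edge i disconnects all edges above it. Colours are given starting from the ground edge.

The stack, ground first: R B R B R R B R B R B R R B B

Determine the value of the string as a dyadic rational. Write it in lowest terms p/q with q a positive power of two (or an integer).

Recurse on prefixes of the 15-edge string R B R B R R B R B R B R R B B:
1 of 15 · R · max L −∞ · min R 0 = -1
2 of 15 · RB · max L -1 · min R 0 = -1/2
3 of 15 · RBR · max L -1 · min R -1/2 = -3/4
4 of 15 · RBRB · max L -3/4 · min R -1/2 = -5/8
5 of 15 · RBRBR · max L -3/4 · min R -5/8 = -11/16
6 of 15 · RBRBRR · max L -3/4 · min R -11/16 = -23/32
7 of 15 · RBRBRRB · max L -23/32 · min R -11/16 = -45/64
8 of 15 · RBRBRRBR · max L -23/32 · min R -45/64 = -91/128
9 of 15 · RBRBRRBRB · max L -91/128 · min R -45/64 = -181/256
10 of 15 · RBRBRRBRBR · max L -91/128 · min R -181/256 = -363/512
11 of 15 · RBRBRRBRBRB · max L -363/512 · min R -181/256 = -725/1024
12 of 15 · RBRBRRBRBRBR · max L -363/512 · min R -725/1024 = -1451/2048
13 of 15 · RBRBRRBRBRBRR · max L -363/512 · min R -1451/2048 = -2903/4096
14 of 15 · RBRBRRBRBRBRRB · max L -2903/4096 · min R -1451/2048 = -5805/8192
15 of 15 · RBRBRRBRBRBRRBB · max L -5805/8192 · min R -1451/2048 = -11609/16384

-11609/16384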